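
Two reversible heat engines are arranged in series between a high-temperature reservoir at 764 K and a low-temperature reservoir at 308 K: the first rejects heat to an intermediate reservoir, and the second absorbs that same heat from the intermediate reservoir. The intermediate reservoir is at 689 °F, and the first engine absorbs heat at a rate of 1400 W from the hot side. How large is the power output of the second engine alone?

T_m = 689 °F → (689 − 32) × 5/9 = 365.00 °C = 638.15 K.
Heat entering the second stage: Q_m = Q_H·(T_m/T_H) = 1400 × 638.15/764.00 = 1170 W.
Second-stage efficiency η₂ = 1 − T_C/T_m = 1 − 308.00/638.15 = 0.5174, so W₂ = η₂·Q_m = 605 W.

Ẇ₂ ≈ 605 W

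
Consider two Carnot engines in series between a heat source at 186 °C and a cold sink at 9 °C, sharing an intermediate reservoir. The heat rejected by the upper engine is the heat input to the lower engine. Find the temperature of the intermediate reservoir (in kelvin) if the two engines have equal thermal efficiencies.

T_H = 186 °C → 186 + 273.15 = 459.15 K.
T_C = 9 °C → 9 + 273.15 = 282.15 K.
Equal efficiencies require 1 − T_m/T_H = 1 − T_C/T_m, i.e. T_m/T_H = T_C/T_m, so T_m = √(T_H·T_C) = √(459.15 × 282.15) = 359.9 K.

T_m ≈ 359.9 K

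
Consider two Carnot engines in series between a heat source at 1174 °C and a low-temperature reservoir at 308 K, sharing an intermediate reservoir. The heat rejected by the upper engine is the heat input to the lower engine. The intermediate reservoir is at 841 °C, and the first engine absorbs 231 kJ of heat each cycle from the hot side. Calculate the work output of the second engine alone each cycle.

W₂ ≈ 128.7 kJ

T_H = 1174 °C → 1174 + 273.15 = 1447.15 K.
T_m = 841 °C → 841 + 273.15 = 1114.15 K.
Heat entering the second stage: Q_m = Q_H·(T_m/T_H) = 231 × 1114.15/1447.15 = 177.8 kJ.
Second-stage efficiency η₂ = 1 − T_C/T_m = 1 − 308.00/1114.15 = 0.7236, so W₂ = η₂·Q_m = 128.7 kJ.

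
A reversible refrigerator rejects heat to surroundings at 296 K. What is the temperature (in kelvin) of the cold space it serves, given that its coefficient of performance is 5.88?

T_C ≈ 253 K

COP_R = T_C/(T_H − T_C) ⇒ T_C = T_H·COP_R/(1 + COP_R) = 296.00 × 5.88/(1 + 5.88) = 253 K.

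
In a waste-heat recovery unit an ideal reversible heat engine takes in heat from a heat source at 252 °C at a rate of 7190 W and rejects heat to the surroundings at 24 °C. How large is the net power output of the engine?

T_H = 252 °C → 252 + 273.15 = 525.15 K.
T_C = 24 °C → 24 + 273.15 = 297.15 K.
Carnot efficiency: η = 1 − T_C/T_H = 1 − 297.15/525.15 = 0.4342.
W = η·Q_H = 0.4342 × 7190 = 3120 W.

Ẇ ≈ 3120 W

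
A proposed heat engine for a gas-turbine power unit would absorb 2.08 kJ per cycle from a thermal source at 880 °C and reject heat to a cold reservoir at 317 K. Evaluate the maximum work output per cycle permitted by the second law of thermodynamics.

W_max ≈ 1.51 kJ

T_H = 880 °C → 880 + 273.15 = 1153.15 K.
The second-law ceiling is the Carnot efficiency, η_max = 1 − T_C/T_H = 1 − 317.00/1153.15 = 0.7251.
W_max = η_max · Q_H = 0.7251 × 2.08 = 1.51 kJ.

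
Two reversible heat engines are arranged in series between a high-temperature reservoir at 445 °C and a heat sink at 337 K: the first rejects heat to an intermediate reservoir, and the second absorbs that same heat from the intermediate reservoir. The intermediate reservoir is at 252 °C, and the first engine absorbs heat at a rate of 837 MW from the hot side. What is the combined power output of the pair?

T_H = 445 °C → 445 + 273.15 = 718.15 K.
Two reversible stages in series are equivalent to a single Carnot engine between T_H and T_C, so η_total = 1 − T_C/T_H = 1 − 337.00/718.15 = 0.5307.
W_total = η_total · Q_H = 0.5307 × 837 = 444 MW.

Ẇ_total ≈ 444 MW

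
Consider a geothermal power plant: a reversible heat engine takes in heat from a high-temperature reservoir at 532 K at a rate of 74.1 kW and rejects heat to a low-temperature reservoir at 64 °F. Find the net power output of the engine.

Ẇ ≈ 33.6 kW

T_C = 64 °F → (64 − 32) × 5/9 = 17.78 °C = 290.93 K.
Since the cycle is reversible, η = 1 − T_C/T_H = 1 − 290.93/532.00 = 0.4531.
W = η·Q_H = 0.4531 × 74.1 = 33.6 kW.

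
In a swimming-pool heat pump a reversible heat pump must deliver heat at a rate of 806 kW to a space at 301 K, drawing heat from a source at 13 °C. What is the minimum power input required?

Ẇ_in ≈ 39.8 kW

T_C = 13 °C → 13 + 273.15 = 286.15 K.
COP_HP = T_H/(T_H − T_C) = 301.00/14.85 = 20.2694.
W = Q_H/COP_HP = 806/20.2694 = 39.8 kW.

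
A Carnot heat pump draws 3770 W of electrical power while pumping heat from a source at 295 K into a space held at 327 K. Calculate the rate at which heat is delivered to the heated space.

Q̇_H ≈ 38520 W

COP_HP = T_H/(T_H − T_C) = 327.00/32.00 = 10.2188.
Q_H = COP_HP · W = 10.2188 × 3770 = 38520 W.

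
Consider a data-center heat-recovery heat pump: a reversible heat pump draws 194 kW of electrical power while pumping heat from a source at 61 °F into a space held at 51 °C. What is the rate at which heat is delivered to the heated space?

Q̇_H ≈ 1800 kW

T_H = 51 °C → 51 + 273.15 = 324.15 K.
T_C = 61 °F → (61 − 32) × 5/9 = 16.11 °C = 289.26 K.
The Carnot heat-pump COP is COP_HP = T_H/(T_H − T_C) = 324.15/34.89 = 9.2909.
Q_H = COP_HP · W = 9.2909 × 194 = 1800 kW.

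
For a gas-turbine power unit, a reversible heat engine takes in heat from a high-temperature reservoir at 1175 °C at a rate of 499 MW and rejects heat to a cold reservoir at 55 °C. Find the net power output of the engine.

Ẇ ≈ 386 MW

T_H = 1175 °C → 1175 + 273.15 = 1448.15 K.
T_C = 55 °C → 55 + 273.15 = 328.15 K.
For a reversible engine, η = 1 − T_C/T_H = 1 − 328.15/1448.15 = 0.7734.
W = η·Q_H = 0.7734 × 499 = 386 MW.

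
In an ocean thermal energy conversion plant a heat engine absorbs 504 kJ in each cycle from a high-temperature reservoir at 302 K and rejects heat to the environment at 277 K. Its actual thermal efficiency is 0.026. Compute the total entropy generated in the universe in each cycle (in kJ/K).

W = η·Q_H = 0.026 × 504 = 13.10 kJ, so Q_C = Q_H − W = 490.9 kJ.
The hot reservoir loses entropy Q_H/T_H = 504/302.00 = 1.669 kJ/K; the cold reservoir gains Q_C/T_C = 490.9/277.00 = 1.772 kJ/K.
ΔS_univ = −Q_H/T_H + Q_C/T_C = 0.103 kJ/K (> 0, since η = 0.026 < η_Carnot = 0.083).

ΔS_univ ≈ 0.103 kJ/K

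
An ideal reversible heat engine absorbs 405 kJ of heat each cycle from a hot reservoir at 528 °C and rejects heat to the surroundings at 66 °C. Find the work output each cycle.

W ≈ 233.6 kJ

T_H = 528 °C → 528 + 273.15 = 801.15 K.
T_C = 66 °C → 66 + 273.15 = 339.15 K.
The Carnot efficiency is η = 1 − T_C/T_H = 1 − 339.15/801.15 = 0.5767.
W = η·Q_H = 0.5767 × 405 = 233.6 kJ.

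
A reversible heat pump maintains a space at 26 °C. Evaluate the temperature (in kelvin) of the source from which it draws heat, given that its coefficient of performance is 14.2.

T_C ≈ 278 K

T_H = 26 °C → 26 + 273.15 = 299.15 K.
COP_HP = T_H/(T_H − T_C) ⇒ T_C = T_H·(COP_HP − 1)/COP_HP = 299.15 × (14.2 − 1)/14.2 = 278 K.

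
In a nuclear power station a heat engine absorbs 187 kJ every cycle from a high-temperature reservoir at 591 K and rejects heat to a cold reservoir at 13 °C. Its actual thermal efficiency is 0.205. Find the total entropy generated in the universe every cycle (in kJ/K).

ΔS_univ ≈ 0.203 kJ/K

T_C = 13 °C → 13 + 273.15 = 286.15 K.
W = η·Q_H = 0.205 × 187 = 38.34 kJ, so Q_C = Q_H − W = 148.7 kJ.
Entropy balance on the reservoirs: −Q_H/T_H = -0.3164 kJ/K, +Q_C/T_C = 0.5195 kJ/K.
ΔS_univ = −Q_H/T_H + Q_C/T_C = 0.203 kJ/K (> 0, since η = 0.205 < η_Carnot = 0.516).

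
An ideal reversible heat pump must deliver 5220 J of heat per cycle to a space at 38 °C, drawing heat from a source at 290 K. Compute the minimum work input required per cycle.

W_in ≈ 355 J

T_H = 38 °C → 38 + 273.15 = 311.15 K.
COP_HP = T_H/(T_H − T_C) = 311.15/21.15 = 14.7116.
W = Q_H/COP_HP = 5220/14.7116 = 355 J.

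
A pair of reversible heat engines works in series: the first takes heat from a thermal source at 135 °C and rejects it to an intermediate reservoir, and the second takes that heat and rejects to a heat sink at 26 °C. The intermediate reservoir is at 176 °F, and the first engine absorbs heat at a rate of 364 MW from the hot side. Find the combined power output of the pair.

Ẇ_total ≈ 97.21 MW

T_H = 135 °C → 135 + 273.15 = 408.15 K.
T_C = 26 °C → 26 + 273.15 = 299.15 K.
Two reversible stages in series are equivalent to a single Carnot engine between T_H and T_C, so η_total = 1 − T_C/T_H = 1 − 299.15/408.15 = 0.2671.
W_total = η_total · Q_H = 0.2671 × 364 = 97.21 MW.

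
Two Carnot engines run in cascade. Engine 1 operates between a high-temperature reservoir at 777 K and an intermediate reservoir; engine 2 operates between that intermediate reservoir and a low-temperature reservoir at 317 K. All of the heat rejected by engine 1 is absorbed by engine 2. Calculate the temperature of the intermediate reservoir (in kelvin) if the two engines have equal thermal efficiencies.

T_m ≈ 496.3 K

Equal efficiencies require 1 − T_m/T_H = 1 − T_C/T_m, i.e. T_m/T_H = T_C/T_m, so T_m = √(T_H·T_C) = √(777.00 × 317.00) = 496.3 K.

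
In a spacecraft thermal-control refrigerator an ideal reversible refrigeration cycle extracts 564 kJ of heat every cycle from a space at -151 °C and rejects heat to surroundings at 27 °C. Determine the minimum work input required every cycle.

W_in ≈ 822 kJ

T_H = 27 °C → 27 + 273.15 = 300.15 K.
T_C = -151 °C → -151 + 273.15 = 122.15 K.
COP_R = T_C/(T_H − T_C) = 122.15/178.00 = 0.6862.
W = Q_C/COP_R = 564/0.6862 = 822 kJ.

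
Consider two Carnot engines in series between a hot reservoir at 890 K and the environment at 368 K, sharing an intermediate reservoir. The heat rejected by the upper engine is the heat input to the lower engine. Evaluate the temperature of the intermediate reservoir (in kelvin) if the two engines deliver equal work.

For reversible stages Q_m = Q_H·(T_m/T_H). Setting W₁ = Q_H(1 − T_m/T_H) equal to W₂ = Q_m(1 − T_C/T_m) = Q_H·(T_m − T_C)/T_H gives T_H − T_m = T_m − T_C, so T_m = (T_H + T_C)/2 = (890.00 + 368.00)/2 = 629.0 K.

T_m ≈ 629.0 K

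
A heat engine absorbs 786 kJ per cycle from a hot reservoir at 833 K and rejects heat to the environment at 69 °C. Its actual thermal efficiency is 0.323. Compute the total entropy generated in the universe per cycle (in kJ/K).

ΔS_univ ≈ 0.612 kJ/K

T_C = 69 °C → 69 + 273.15 = 342.15 K.
W = η·Q_H = 0.323 × 786 = 253.9 kJ, so Q_C = Q_H − W = 532.1 kJ.
The hot reservoir loses entropy Q_H/T_H = 786/833.00 = 0.9436 kJ/K; the cold reservoir gains Q_C/T_C = 532.1/342.15 = 1.555 kJ/K.
ΔS_univ = −Q_H/T_H + Q_C/T_C = 0.612 kJ/K (> 0, since η = 0.323 < η_Carnot = 0.589).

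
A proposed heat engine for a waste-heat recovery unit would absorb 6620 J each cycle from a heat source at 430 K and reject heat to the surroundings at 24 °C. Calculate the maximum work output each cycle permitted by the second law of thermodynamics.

W_max ≈ 2050 J

T_C = 24 °C → 24 + 273.15 = 297.15 K.
The upper bound on efficiency is η_max = 1 − T_C/T_H = 1 − 297.15/430.00 = 0.3090.
W_max = η_max · Q_H = 0.3090 × 6620 = 2050 J.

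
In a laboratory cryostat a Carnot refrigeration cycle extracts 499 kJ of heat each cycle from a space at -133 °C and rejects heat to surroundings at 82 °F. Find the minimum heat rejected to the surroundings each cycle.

T_H = 82 °F → (82 − 32) × 5/9 = 27.78 °C = 300.93 K.
T_C = -133 °C → -133 + 273.15 = 140.15 K.
For a reversible cycle Q_H/Q_C = T_H/T_C, so Q_H = Q_C·T_H/T_C = 499 × 300.93/140.15 = 1070 kJ.

Q_H ≈ 1070 kJ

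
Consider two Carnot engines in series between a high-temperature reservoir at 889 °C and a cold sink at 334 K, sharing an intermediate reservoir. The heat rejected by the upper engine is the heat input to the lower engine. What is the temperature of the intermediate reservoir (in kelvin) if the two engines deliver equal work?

T_m ≈ 748.1 K

T_H = 889 °C → 889 + 273.15 = 1162.15 K.
For reversible stages Q_m = Q_H·(T_m/T_H). Setting W₁ = Q_H(1 − T_m/T_H) equal to W₂ = Q_m(1 − T_C/T_m) = Q_H·(T_m − T_C)/T_H gives T_H − T_m = T_m − T_C, so T_m = (T_H + T_C)/2 = (1162.15 + 334.00)/2 = 748.1 K.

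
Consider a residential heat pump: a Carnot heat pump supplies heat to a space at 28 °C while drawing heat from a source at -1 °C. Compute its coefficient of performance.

T_H = 28 °C → 28 + 273.15 = 301.15 K.
T_C = -1 °C → -1 + 273.15 = 272.15 K.
Reversible heating COP: COP_HP = T_H/(T_H − T_C) = 301.15/(301.15 − 272.15) = 10.38.

COP_HP ≈ 10.38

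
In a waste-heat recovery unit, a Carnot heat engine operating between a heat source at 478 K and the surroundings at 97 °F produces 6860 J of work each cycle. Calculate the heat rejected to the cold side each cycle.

Q_C ≈ 12570 J

T_C = 97 °F → (97 − 32) × 5/9 = 36.11 °C = 309.26 K.
Carnot efficiency: η = 1 − T_C/T_H = 1 − 309.26/478.00 = 0.3530.
Since Q_C/Q_H = T_C/T_H and Q_H = W/η, Q_C = W·T_C/(T_H − T_C) = 6860 × 309.26/168.74 = 12570 J.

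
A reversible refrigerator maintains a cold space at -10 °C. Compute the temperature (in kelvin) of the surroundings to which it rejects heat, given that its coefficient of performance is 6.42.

T_H ≈ 304.1 K

T_C = -10 °C → -10 + 273.15 = 263.15 K.
COP_R = T_C/(T_H − T_C) ⇒ T_H = T_C·(1 + 1/COP_R) = 263.15 × (1 + 1/6.42) = 304.1 K.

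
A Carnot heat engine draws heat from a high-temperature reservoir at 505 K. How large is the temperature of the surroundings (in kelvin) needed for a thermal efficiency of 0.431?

T_C ≈ 287 K

From η = 1 − T_C/T_H, T_C = T_H·(1 − η) = 505.00 × (1 − 0.431) = 287 K.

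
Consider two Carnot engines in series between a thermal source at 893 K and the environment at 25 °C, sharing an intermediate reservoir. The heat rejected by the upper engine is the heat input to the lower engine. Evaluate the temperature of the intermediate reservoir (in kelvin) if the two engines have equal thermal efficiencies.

T_m ≈ 516.0 K

T_C = 25 °C → 25 + 273.15 = 298.15 K.
Equal efficiencies require 1 − T_m/T_H = 1 − T_C/T_m, i.e. T_m/T_H = T_C/T_m, so T_m = √(T_H·T_C) = √(893.00 × 298.15) = 516.0 K.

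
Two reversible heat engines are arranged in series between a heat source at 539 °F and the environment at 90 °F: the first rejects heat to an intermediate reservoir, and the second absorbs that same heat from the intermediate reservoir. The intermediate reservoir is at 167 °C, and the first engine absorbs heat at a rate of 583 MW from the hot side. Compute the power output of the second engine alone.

Ẇ₂ ≈ 142 MW

T_H = 539 °F → (539 − 32) × 5/9 = 281.67 °C = 554.82 K.
T_C = 90 °F → (90 − 32) × 5/9 = 32.22 °C = 305.37 K.
T_m = 167 °C → 167 + 273.15 = 440.15 K.
Heat entering the second stage: Q_m = Q_H·(T_m/T_H) = 583 × 440.15/554.82 = 463 MW.
Second-stage efficiency η₂ = 1 − T_C/T_m = 1 − 305.37/440.15 = 0.3062, so W₂ = η₂·Q_m = 142 MW.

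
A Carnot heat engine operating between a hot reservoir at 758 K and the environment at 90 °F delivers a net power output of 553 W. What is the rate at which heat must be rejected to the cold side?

Q̇_C ≈ 373 W

T_C = 90 °F → (90 − 32) × 5/9 = 32.22 °C = 305.37 K.
η_rev = 1 − T_C/T_H = 1 − 305.37/758.00 = 0.5971.
Since Q_C/Q_H = T_C/T_H and Q_H = W/η, Q_C = W·T_C/(T_H − T_C) = 553 × 305.37/452.63 = 373 W.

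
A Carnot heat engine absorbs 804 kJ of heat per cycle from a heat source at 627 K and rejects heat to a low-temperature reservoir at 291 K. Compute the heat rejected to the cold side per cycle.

Q_C ≈ 373 kJ

The Carnot efficiency is η = 1 − T_C/T_H = 1 − 291.00/627.00 = 0.5359.
For a reversible cycle Q_C/Q_H = T_C/T_H, so Q_C = 804 × 291.00/627.00 = 373 kJ.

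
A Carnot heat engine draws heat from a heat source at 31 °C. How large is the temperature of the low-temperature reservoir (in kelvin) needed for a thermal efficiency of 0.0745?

T_H = 31 °C → 31 + 273.15 = 304.15 K.
From η = 1 − T_C/T_H, T_C = T_H·(1 − η) = 304.15 × (1 − 0.0745) = 281 K.

T_C ≈ 281 K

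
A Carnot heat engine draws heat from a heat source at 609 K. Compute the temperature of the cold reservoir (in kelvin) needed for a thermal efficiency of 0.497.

T_C ≈ 306 K

From η = 1 − T_C/T_H, T_C = T_H·(1 − η) = 609.00 × (1 − 0.497) = 306 K.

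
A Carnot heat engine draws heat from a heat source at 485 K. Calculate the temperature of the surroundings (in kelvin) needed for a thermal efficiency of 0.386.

From η = 1 − T_C/T_H, T_C = T_H·(1 − η) = 485.00 × (1 − 0.386) = 297.8 K.

T_C ≈ 297.8 K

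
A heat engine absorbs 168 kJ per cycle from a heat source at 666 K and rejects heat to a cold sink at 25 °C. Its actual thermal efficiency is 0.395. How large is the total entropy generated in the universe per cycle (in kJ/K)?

ΔS_univ ≈ 0.0886 kJ/K

T_C = 25 °C → 25 + 273.15 = 298.15 K.
W = η·Q_H = 0.395 × 168 = 66.36 kJ, so Q_C = Q_H − W = 101.6 kJ.
Entropy balance on the reservoirs: −Q_H/T_H = -0.2523 kJ/K, +Q_C/T_C = 0.3409 kJ/K.
ΔS_univ = −Q_H/T_H + Q_C/T_C = 0.0886 kJ/K (> 0, since η = 0.395 < η_Carnot = 0.552).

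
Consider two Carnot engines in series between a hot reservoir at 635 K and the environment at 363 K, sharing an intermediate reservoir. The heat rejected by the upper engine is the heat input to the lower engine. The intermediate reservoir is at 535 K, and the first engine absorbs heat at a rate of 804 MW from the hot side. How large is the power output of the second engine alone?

Ẇ₂ ≈ 218 MW

Heat entering the second stage: Q_m = Q_H·(T_m/T_H) = 804 × 535.00/635.00 = 677 MW.
Second-stage efficiency η₂ = 1 − T_C/T_m = 1 − 363.00/535.00 = 0.3215, so W₂ = η₂·Q_m = 218 MW.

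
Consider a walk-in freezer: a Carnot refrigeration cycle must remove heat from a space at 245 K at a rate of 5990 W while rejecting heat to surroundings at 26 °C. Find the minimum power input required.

T_H = 26 °C → 26 + 273.15 = 299.15 K.
The reversible coefficient of performance is COP_R = T_C/(T_H − T_C) = 245.00/54.15 = 4.5245.
W = Q_C/COP_R = 5990/4.5245 = 1324 W.

Ẇ_in ≈ 1324 W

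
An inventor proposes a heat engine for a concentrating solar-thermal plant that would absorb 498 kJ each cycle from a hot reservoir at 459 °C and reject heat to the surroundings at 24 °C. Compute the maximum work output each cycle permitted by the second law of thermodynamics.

T_H = 459 °C → 459 + 273.15 = 732.15 K.
T_C = 24 °C → 24 + 273.15 = 297.15 K.
No engine can exceed the Carnot limit: η_max = 1 − T_C/T_H = 1 − 297.15/732.15 = 0.5941.
W_max = η_max · Q_H = 0.5941 × 498 = 295.9 kJ.

W_max ≈ 295.9 kJ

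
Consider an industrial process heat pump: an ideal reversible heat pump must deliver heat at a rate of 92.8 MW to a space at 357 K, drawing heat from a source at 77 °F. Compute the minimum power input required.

Ẇ_in ≈ 15.30 MW

T_C = 77 °F → (77 − 32) × 5/9 = 25.00 °C = 298.15 K.
COP_HP = T_H/(T_H − T_C) = 357.00/58.85 = 6.0663.
W = Q_H/COP_HP = 92.8/6.0663 = 15.30 MW.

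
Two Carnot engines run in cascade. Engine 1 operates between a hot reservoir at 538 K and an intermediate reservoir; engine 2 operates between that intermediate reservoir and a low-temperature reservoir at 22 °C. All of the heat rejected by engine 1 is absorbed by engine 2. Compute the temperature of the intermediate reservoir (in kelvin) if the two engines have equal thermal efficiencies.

T_C = 22 °C → 22 + 273.15 = 295.15 K.
Equal efficiencies require 1 − T_m/T_H = 1 − T_C/T_m, i.e. T_m/T_H = T_C/T_m, so T_m = √(T_H·T_C) = √(538.00 × 295.15) = 398 K.

T_m ≈ 398 K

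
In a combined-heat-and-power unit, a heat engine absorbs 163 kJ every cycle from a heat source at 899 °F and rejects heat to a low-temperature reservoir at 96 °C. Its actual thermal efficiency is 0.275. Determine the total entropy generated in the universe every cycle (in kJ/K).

T_H = 899 °F → (899 − 32) × 5/9 = 481.67 °C = 754.82 K.
T_C = 96 °C → 96 + 273.15 = 369.15 K.
W = η·Q_H = 0.275 × 163 = 44.83 kJ, so Q_C = Q_H − W = 118.2 kJ.
Entropy balance on the reservoirs: −Q_H/T_H = -0.2159 kJ/K, +Q_C/T_C = 0.3201 kJ/K.
ΔS_univ = −Q_H/T_H + Q_C/T_C = 0.104 kJ/K (> 0, since η = 0.275 < η_Carnot = 0.511).

ΔS_univ ≈ 0.104 kJ/K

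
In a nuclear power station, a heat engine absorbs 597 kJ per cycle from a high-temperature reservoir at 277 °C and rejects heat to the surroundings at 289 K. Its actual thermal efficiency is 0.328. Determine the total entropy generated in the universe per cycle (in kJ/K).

ΔS_univ ≈ 0.3030 kJ/K

T_H = 277 °C → 277 + 273.15 = 550.15 K.
W = η·Q_H = 0.328 × 597 = 195.8 kJ, so Q_C = Q_H − W = 401.2 kJ.
Entropy balance on the reservoirs: −Q_H/T_H = -1.085 kJ/K, +Q_C/T_C = 1.388 kJ/K.
ΔS_univ = −Q_H/T_H + Q_C/T_C = 0.3030 kJ/K (> 0, since η = 0.328 < η_Carnot = 0.475).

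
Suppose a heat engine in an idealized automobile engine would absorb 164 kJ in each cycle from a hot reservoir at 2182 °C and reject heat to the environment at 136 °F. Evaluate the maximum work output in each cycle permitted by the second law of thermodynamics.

W_max ≈ 141.9 kJ

T_H = 2182 °C → 2182 + 273.15 = 2455.15 K.
T_C = 136 °F → (136 − 32) × 5/9 = 57.78 °C = 330.93 K.
The upper bound on efficiency is η_max = 1 − T_C/T_H = 1 − 330.93/2455.15 = 0.8652.
W_max = η_max · Q_H = 0.8652 × 164 = 141.9 kJ.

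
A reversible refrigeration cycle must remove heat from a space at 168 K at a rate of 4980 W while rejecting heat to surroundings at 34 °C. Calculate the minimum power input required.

T_H = 34 °C → 34 + 273.15 = 307.15 K.
For a reversible refrigerator, COP_R = T_C/(T_H − T_C) = 168.00/139.15 = 1.2073.
W = Q_C/COP_R = 4980/1.2073 = 4125 W.

Ẇ_in ≈ 4125 W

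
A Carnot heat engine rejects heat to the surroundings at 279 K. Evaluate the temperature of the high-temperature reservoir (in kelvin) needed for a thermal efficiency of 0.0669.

T_H ≈ 299 K

From η = 1 − T_C/T_H, solving for T_H gives T_H = T_C/(1 − η) = 279.00/(1 − 0.0669) = 299 K.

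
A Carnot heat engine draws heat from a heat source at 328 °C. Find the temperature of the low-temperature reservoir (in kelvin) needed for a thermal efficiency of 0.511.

T_H = 328 °C → 328 + 273.15 = 601.15 K.
From η = 1 − T_C/T_H, T_C = T_H·(1 − η) = 601.15 × (1 − 0.511) = 294.0 K.

T_C ≈ 294.0 K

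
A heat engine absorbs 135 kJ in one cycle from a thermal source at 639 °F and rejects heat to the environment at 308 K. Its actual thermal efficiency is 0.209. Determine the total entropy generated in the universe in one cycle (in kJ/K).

T_H = 639 °F → (639 − 32) × 5/9 = 337.22 °C = 610.37 K.
W = η·Q_H = 0.209 × 135 = 28.21 kJ, so Q_C = Q_H − W = 106.8 kJ.
Entropy balance on the reservoirs: −Q_H/T_H = -0.2212 kJ/K, +Q_C/T_C = 0.3467 kJ/K.
ΔS_univ = −Q_H/T_H + Q_C/T_C = 0.126 kJ/K (> 0, since η = 0.209 < η_Carnot = 0.495).

ΔS_univ ≈ 0.126 kJ/K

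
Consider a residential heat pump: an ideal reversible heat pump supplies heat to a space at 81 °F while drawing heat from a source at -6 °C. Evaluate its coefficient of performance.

T_H = 81 °F → (81 − 32) × 5/9 = 27.22 °C = 300.37 K.
T_C = -6 °C → -6 + 273.15 = 267.15 K.
For a reversible heat pump, COP_HP = T_H/(T_H − T_C) = 300.37/(300.37 − 267.15) = 9.041.

COP_HP ≈ 9.041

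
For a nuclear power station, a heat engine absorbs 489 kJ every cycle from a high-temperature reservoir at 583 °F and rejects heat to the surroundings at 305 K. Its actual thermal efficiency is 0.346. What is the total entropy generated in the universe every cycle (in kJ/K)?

T_H = 583 °F → (583 − 32) × 5/9 = 306.11 °C = 579.26 K.
W = η·Q_H = 0.346 × 489 = 169.2 kJ, so Q_C = Q_H − W = 319.8 kJ.
The hot reservoir loses entropy Q_H/T_H = 489/579.26 = 0.8442 kJ/K; the cold reservoir gains Q_C/T_C = 319.8/305.00 = 1.049 kJ/K.
ΔS_univ = −Q_H/T_H + Q_C/T_C = 0.204 kJ/K (> 0, since η = 0.346 < η_Carnot = 0.473).

ΔS_univ ≈ 0.204 kJ/K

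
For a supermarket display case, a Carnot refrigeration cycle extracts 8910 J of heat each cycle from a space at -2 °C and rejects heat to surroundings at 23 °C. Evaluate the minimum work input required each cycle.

T_H = 23 °C → 23 + 273.15 = 296.15 K.
T_C = -2 °C → -2 + 273.15 = 271.15 K.
The reversible coefficient of performance is COP_R = T_C/(T_H − T_C) = 271.15/25.00 = 10.8460.
W = Q_C/COP_R = 8910/10.8460 = 821.5 J.

W_in ≈ 821.5 J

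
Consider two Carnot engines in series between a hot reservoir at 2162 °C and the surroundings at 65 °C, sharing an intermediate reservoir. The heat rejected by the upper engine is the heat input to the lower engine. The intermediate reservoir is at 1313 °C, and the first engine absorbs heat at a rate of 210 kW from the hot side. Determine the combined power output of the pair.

Ẇ_total ≈ 181 kW

T_H = 2162 °C → 2162 + 273.15 = 2435.15 K.
T_C = 65 °C → 65 + 273.15 = 338.15 K.
Two reversible stages in series are equivalent to a single Carnot engine between T_H and T_C, so η_total = 1 − T_C/T_H = 1 − 338.15/2435.15 = 0.8611.
W_total = η_total · Q_H = 0.8611 × 210 = 181 kW.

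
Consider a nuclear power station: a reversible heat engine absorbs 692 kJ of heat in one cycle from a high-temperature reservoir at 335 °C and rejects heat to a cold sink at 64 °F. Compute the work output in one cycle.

T_H = 335 °C → 335 + 273.15 = 608.15 K.
T_C = 64 °F → (64 − 32) × 5/9 = 17.78 °C = 290.93 K.
For a reversible engine, η = 1 − T_C/T_H = 1 − 290.93/608.15 = 0.5216.
W = η·Q_H = 0.5216 × 692 = 361 kJ.

W ≈ 361 kJ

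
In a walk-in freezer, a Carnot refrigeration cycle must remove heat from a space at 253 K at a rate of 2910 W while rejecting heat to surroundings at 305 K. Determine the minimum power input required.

COP_R = T_C/(T_H − T_C) = 253.00/52.00 = 4.8654.
W = Q_C/COP_R = 2910/4.8654 = 598 W.

Ẇ_in ≈ 598 W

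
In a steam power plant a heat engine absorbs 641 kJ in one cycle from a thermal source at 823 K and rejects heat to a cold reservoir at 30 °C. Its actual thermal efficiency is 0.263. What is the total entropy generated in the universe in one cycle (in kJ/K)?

ΔS_univ ≈ 0.780 kJ/K

T_C = 30 °C → 30 + 273.15 = 303.15 K.
W = η·Q_H = 0.263 × 641 = 168.6 kJ, so Q_C = Q_H − W = 472.4 kJ.
Entropy balance on the reservoirs: −Q_H/T_H = -0.7789 kJ/K, +Q_C/T_C = 1.558 kJ/K.
ΔS_univ = −Q_H/T_H + Q_C/T_C = 0.780 kJ/K (> 0, since η = 0.263 < η_Carnot = 0.632).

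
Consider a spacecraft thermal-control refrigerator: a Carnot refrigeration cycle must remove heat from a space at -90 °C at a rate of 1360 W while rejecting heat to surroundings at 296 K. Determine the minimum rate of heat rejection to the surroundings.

T_C = -90 °C → -90 + 273.15 = 183.15 K.
For a reversible cycle Q_H/Q_C = T_H/T_C, so Q_H = Q_C·T_H/T_C = 1360 × 296.00/183.15 = 2198 W.

Q̇_H ≈ 2198 W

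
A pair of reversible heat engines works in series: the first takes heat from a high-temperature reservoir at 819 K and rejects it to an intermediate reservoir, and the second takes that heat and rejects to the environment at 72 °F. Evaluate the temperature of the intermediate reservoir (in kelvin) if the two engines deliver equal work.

T_C = 72 °F → (72 − 32) × 5/9 = 22.22 °C = 295.37 K.
For reversible stages Q_m = Q_H·(T_m/T_H). Setting W₁ = Q_H(1 − T_m/T_H) equal to W₂ = Q_m(1 − T_C/T_m) = Q_H·(T_m − T_C)/T_H gives T_H − T_m = T_m − T_C, so T_m = (T_H + T_C)/2 = (819.00 + 295.37)/2 = 557.2 K.

T_m ≈ 557.2 K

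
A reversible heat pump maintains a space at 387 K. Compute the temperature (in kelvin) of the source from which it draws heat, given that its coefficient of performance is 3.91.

T_C ≈ 288 K

COP_HP = T_H/(T_H − T_C) ⇒ T_C = T_H·(COP_HP − 1)/COP_HP = 387.00 × (3.91 − 1)/3.91 = 288 K.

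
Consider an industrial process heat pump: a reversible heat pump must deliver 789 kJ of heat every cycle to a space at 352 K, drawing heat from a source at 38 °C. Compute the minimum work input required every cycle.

W_in ≈ 91.6 kJ

T_C = 38 °C → 38 + 273.15 = 311.15 K.
Reversible heating COP: COP_HP = T_H/(T_H − T_C) = 352.00/40.85 = 8.6169.
W = Q_H/COP_HP = 789/8.6169 = 91.6 kJ.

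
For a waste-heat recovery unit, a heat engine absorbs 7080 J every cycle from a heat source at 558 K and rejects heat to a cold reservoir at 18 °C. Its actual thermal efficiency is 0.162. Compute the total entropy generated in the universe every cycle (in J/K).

T_C = 18 °C → 18 + 273.15 = 291.15 K.
W = η·Q_H = 0.162 × 7080 = 1147 J, so Q_C = Q_H − W = 5933 J.
The hot reservoir loses entropy Q_H/T_H = 7080/558.00 = 12.69 J/K; the cold reservoir gains Q_C/T_C = 5933/291.15 = 20.38 J/K.
ΔS_univ = −Q_H/T_H + Q_C/T_C = 7.690 J/K (> 0, since η = 0.162 < η_Carnot = 0.478).

ΔS_univ ≈ 7.690 J/K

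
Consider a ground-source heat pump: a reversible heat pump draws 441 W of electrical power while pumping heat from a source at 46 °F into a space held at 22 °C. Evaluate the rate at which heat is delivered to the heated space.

Q̇_H ≈ 9152 W

T_H = 22 °C → 22 + 273.15 = 295.15 K.
T_C = 46 °F → (46 − 32) × 5/9 = 7.78 °C = 280.93 K.
The Carnot heat-pump COP is COP_HP = T_H/(T_H − T_C) = 295.15/14.22 = 20.7527.
Q_H = COP_HP · W = 20.7527 × 441 = 9152 W.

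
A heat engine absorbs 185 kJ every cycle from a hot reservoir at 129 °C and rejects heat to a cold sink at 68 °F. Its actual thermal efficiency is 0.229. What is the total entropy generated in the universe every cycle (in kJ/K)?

ΔS_univ ≈ 0.02653 kJ/K

T_H = 129 °C → 129 + 273.15 = 402.15 K.
T_C = 68 °F → (68 − 32) × 5/9 = 20.00 °C = 293.15 K.
W = η·Q_H = 0.229 × 185 = 42.37 kJ, so Q_C = Q_H − W = 142.6 kJ.
The hot reservoir loses entropy Q_H/T_H = 185/402.15 = 0.4600 kJ/K; the cold reservoir gains Q_C/T_C = 142.6/293.15 = 0.4866 kJ/K.
ΔS_univ = −Q_H/T_H + Q_C/T_C = 0.02653 kJ/K (> 0, since η = 0.229 < η_Carnot = 0.271).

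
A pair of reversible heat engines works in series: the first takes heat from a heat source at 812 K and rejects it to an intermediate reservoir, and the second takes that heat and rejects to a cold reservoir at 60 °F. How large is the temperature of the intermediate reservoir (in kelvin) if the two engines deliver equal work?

T_m ≈ 550 K

T_C = 60 °F → (60 − 32) × 5/9 = 15.56 °C = 288.71 K.
For reversible stages Q_m = Q_H·(T_m/T_H). Setting W₁ = Q_H(1 − T_m/T_H) equal to W₂ = Q_m(1 − T_C/T_m) = Q_H·(T_m − T_C)/T_H gives T_H − T_m = T_m − T_C, so T_m = (T_H + T_C)/2 = (812.00 + 288.71)/2 = 550 K.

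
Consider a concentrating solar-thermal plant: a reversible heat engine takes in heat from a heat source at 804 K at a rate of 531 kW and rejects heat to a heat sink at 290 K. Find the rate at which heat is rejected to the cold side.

For a reversible engine, η = 1 − T_C/T_H = 1 − 290.00/804.00 = 0.6393.
For a reversible cycle Q_C/Q_H = T_C/T_H, so Q_C = 531 × 290.00/804.00 = 192 kW.

Q̇_C ≈ 192 kW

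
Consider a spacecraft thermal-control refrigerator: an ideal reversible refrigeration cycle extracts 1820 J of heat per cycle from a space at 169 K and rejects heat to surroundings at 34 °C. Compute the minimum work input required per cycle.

T_H = 34 °C → 34 + 273.15 = 307.15 K.
The reversible coefficient of performance is COP_R = T_C/(T_H − T_C) = 169.00/138.15 = 1.2233.
W = Q_C/COP_R = 1820/1.2233 = 1488 J.

W_in ≈ 1488 J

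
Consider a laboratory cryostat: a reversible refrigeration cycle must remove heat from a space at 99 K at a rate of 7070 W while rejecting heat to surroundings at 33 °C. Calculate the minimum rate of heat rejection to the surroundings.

Q̇_H ≈ 21860 W

T_H = 33 °C → 33 + 273.15 = 306.15 K.
For a reversible cycle Q_H/Q_C = T_H/T_C, so Q_H = Q_C·T_H/T_C = 7070 × 306.15/99.00 = 21860 W.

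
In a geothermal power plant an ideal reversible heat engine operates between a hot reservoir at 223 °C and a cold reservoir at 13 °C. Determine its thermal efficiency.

T_H = 223 °C → 223 + 273.15 = 496.15 K.
T_C = 13 °C → 13 + 273.15 = 286.15 K.
η_rev = 1 − T_C/T_H = 1 − 286.15/496.15 = 0.423.

η ≈ 0.423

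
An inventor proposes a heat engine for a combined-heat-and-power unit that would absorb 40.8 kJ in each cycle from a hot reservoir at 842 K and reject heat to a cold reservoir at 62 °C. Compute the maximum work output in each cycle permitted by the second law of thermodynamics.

W_max ≈ 24.6 kJ

T_C = 62 °C → 62 + 273.15 = 335.15 K.
The second-law ceiling is the Carnot efficiency, η_max = 1 − T_C/T_H = 1 − 335.15/842.00 = 0.6020.
W_max = η_max · Q_H = 0.6020 × 40.8 = 24.6 kJ.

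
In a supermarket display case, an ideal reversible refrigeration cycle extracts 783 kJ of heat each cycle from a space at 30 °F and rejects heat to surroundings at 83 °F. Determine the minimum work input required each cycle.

T_H = 83 °F → (83 − 32) × 5/9 = 28.33 °C = 301.48 K.
T_C = 30 °F → (30 − 32) × 5/9 = -1.11 °C = 272.04 K.
The reversible coefficient of performance is COP_R = T_C/(T_H − T_C) = 272.04/29.44 = 9.2391.
W = Q_C/COP_R = 783/9.2391 = 84.75 kJ.

W_in ≈ 84.75 kJ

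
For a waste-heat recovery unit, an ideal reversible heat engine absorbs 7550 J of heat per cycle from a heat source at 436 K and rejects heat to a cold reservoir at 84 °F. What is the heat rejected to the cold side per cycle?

Q_C ≈ 5230 J

T_C = 84 °F → (84 − 32) × 5/9 = 28.89 °C = 302.04 K.
η_rev = 1 − T_C/T_H = 1 − 302.04/436.00 = 0.3073.
For a reversible cycle Q_C/Q_H = T_C/T_H, so Q_C = 7550 × 302.04/436.00 = 5230 J.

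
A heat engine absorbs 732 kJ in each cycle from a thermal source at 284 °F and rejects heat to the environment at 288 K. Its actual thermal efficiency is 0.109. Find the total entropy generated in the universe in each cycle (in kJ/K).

T_H = 284 °F → (284 − 32) × 5/9 = 140.00 °C = 413.15 K.
W = η·Q_H = 0.109 × 732 = 79.79 kJ, so Q_C = Q_H − W = 652.2 kJ.
Reservoir entropy changes: ΔS_H = −Q_H/T_H = −732/413.15 = -1.772 kJ/K and ΔS_C = +Q_C/T_C = 652.2/288.00 = 2.265 kJ/K.
ΔS_univ = −Q_H/T_H + Q_C/T_C = 0.4929 kJ/K (> 0, since η = 0.109 < η_Carnot = 0.303).

ΔS_univ ≈ 0.4929 kJ/K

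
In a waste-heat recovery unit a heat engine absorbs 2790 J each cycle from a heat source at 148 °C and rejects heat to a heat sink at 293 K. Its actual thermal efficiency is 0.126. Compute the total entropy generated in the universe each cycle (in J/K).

T_H = 148 °C → 148 + 273.15 = 421.15 K.
W = η·Q_H = 0.126 × 2790 = 351.5 J, so Q_C = Q_H − W = 2438 J.
Entropy balance on the reservoirs: −Q_H/T_H = -6.625 J/K, +Q_C/T_C = 8.322 J/K.
ΔS_univ = −Q_H/T_H + Q_C/T_C = 1.70 J/K (> 0, since η = 0.126 < η_Carnot = 0.304).

ΔS_univ ≈ 1.70 J/K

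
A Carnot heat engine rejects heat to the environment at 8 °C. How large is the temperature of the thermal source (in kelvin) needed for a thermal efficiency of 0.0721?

T_C = 8 °C → 8 + 273.15 = 281.15 K.
From η = 1 − T_C/T_H, solving for T_H gives T_H = T_C/(1 − η) = 281.15/(1 − 0.0721) = 303.0 K.

T_H ≈ 303.0 K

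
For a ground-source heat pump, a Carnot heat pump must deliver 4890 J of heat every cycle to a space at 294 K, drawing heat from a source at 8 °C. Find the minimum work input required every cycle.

T_C = 8 °C → 8 + 273.15 = 281.15 K.
For a reversible heat pump, COP_HP = T_H/(T_H − T_C) = 294.00/12.85 = 22.8794.
W = Q_H/COP_HP = 4890/22.8794 = 214 J.

W_in ≈ 214 J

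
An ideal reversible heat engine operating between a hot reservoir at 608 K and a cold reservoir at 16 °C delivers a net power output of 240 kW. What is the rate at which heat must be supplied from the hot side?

T_C = 16 °C → 16 + 273.15 = 289.15 K.
The Carnot efficiency is η = 1 − T_C/T_H = 1 − 289.15/608.00 = 0.5244.
Q_H = W/η = 240/0.5244 = 457.6 kW.

Q̇_H ≈ 457.6 kW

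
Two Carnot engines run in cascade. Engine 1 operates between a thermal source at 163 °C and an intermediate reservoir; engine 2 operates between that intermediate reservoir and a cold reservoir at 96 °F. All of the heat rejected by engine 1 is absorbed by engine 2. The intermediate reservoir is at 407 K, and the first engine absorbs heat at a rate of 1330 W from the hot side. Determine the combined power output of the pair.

T_H = 163 °C → 163 + 273.15 = 436.15 K.
T_C = 96 °F → (96 − 32) × 5/9 = 35.56 °C = 308.71 K.
Two reversible stages in series are equivalent to a single Carnot engine between T_H and T_C, so η_total = 1 − T_C/T_H = 1 − 308.71/436.15 = 0.2922.
W_total = η_total · Q_H = 0.2922 × 1330 = 389 W.

Ẇ_total ≈ 389 W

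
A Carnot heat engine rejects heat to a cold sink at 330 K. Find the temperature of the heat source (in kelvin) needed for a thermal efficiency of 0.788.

T_H ≈ 1557 K

From η = 1 − T_C/T_H, solving for T_H gives T_H = T_C/(1 − η) = 330.00/(1 − 0.788) = 1557 K.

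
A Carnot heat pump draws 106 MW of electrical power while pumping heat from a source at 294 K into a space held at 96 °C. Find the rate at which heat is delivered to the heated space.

T_H = 96 °C → 96 + 273.15 = 369.15 K.
For a reversible heat pump, COP_HP = T_H/(T_H − T_C) = 369.15/75.15 = 4.9122.
Q_H = COP_HP · W = 4.9122 × 106 = 521 MW.

Q̇_H ≈ 521 MW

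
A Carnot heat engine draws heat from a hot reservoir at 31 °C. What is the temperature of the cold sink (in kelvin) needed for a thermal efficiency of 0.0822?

T_C ≈ 279 K

T_H = 31 °C → 31 + 273.15 = 304.15 K.
From η = 1 − T_C/T_H, T_C = T_H·(1 − η) = 304.15 × (1 − 0.0822) = 279 K.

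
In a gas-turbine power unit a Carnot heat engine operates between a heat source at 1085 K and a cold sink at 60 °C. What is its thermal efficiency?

η ≈ 0.6929

T_C = 60 °C → 60 + 273.15 = 333.15 K.
η_rev = 1 − T_C/T_H = 1 − 333.15/1085.00 = 0.6929.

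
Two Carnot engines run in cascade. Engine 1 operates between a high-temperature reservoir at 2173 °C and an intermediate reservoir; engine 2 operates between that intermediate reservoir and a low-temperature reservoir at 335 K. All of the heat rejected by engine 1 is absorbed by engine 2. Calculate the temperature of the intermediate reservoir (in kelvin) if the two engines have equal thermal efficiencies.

T_m ≈ 905.2 K

T_H = 2173 °C → 2173 + 273.15 = 2446.15 K.
Equal efficiencies require 1 − T_m/T_H = 1 − T_C/T_m, i.e. T_m/T_H = T_C/T_m, so T_m = √(T_H·T_C) = √(2446.15 × 335.00) = 905.2 K.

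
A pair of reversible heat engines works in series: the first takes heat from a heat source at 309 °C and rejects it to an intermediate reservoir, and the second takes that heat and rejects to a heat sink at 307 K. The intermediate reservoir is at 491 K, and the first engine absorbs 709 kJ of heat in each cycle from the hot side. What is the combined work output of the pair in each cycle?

W_total ≈ 335 kJ

T_H = 309 °C → 309 + 273.15 = 582.15 K.
Two reversible stages in series are equivalent to a single Carnot engine between T_H and T_C, so η_total = 1 − T_C/T_H = 1 − 307.00/582.15 = 0.4726.
W_total = η_total · Q_H = 0.4726 × 709 = 335 kJ.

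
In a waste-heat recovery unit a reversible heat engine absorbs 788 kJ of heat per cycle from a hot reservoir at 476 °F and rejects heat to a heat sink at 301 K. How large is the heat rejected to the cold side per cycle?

Q_C ≈ 456 kJ

T_H = 476 °F → (476 − 32) × 5/9 = 246.67 °C = 519.82 K.
η_rev = 1 − T_C/T_H = 1 − 301.00/519.82 = 0.4209.
For a reversible cycle Q_C/Q_H = T_C/T_H, so Q_C = 788 × 301.00/519.82 = 456 kJ.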